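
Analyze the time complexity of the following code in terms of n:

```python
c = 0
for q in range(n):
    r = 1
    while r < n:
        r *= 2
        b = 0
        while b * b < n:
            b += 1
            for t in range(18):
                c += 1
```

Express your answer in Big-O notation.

Each loop level contributes: n × log n × √n × 1. Multiplying the contributions gives O(n√n log n).

Answer: O(n√n log n)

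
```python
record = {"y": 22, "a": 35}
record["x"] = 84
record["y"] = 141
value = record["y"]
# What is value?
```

Trace:
`record = {"y": 22, "a": 35}` → record = {'y': 22, 'a': 35}
`record["x"] = 84` → record = {'y': 22, 'a': 35, 'x': 84}
`record["y"] = 141` → record = {'y': 141, 'a': 35, 'x': 84}
`value = record["y"]` → value = 141
So value = 141

Answer: 141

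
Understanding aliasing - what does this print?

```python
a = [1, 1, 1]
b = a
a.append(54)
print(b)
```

Key concept: basic list aliasing.
Step by step:
`a = [1, 1, 1]` → a = [1, 1, 1]
`b = a` → b = [1, 1, 1] (same object as a)
`a.append(54)` → a = [1, 1, 1, 54] (same object as b); b = [1, 1, 1, 54] (same object as a)
`print(b)` → prints [1, 1, 1, 54]

Answer: [1, 1, 1, 54]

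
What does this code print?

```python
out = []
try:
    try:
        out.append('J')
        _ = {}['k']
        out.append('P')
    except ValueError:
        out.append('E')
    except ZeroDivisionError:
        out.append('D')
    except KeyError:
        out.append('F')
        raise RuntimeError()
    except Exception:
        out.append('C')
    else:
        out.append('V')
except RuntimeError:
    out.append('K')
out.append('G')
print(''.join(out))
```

Execution trace: 'J' (inner try body) → 'F' (inner except KeyError) → 'K' (outer except RuntimeError) → 'G' (after the try/except). Output: JFKG

Answer: JFKG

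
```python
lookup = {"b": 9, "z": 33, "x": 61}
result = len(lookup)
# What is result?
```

Trace:
`lookup = {"b": 9, "z": 33, "x": 61}` → lookup = {'b': 9, 'z': 33, 'x': 61}
`result = len(lookup)` → result = 3
So result = 3

Answer: 3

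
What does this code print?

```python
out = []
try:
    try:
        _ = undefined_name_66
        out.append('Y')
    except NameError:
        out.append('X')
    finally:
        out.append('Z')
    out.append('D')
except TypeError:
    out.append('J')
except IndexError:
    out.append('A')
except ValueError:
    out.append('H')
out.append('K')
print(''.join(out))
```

Execution trace: 'X' (inner except NameError) → 'Z' (inner finally) → 'D' (try body, no exception) → 'K' (after the try/except). Output: XZDK

Answer: XZDK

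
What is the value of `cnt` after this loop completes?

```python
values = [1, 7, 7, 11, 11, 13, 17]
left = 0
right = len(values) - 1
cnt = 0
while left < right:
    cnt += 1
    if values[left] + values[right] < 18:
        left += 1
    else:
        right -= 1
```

Steps to find pair summing to 18
`cnt` takes the values: 0 → 1 → 2 → 3 → 4 → 5 → 6

Answer: 6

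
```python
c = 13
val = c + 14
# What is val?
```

Trace:
`c = 13` → c = 13
`val = c + 14` → val = 27
So val = 27

Answer: 27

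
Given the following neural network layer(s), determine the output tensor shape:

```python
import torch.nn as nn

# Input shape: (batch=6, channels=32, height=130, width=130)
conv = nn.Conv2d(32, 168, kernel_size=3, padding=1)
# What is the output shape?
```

Input: (6, 32, 130, 130) -> Output: (6, 168, 130, 130)

Answer: (6, 168, 130, 130)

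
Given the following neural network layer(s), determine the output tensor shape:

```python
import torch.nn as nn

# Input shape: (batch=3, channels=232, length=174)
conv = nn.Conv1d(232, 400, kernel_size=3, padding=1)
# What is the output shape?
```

Input: (3, 232, 174) -> Output: (3, 400, 174)

Answer: (3, 400, 174)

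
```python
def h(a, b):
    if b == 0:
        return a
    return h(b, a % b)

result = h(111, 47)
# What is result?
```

h(111, 47) -> h(47, 17) -> h(17, 13) -> h(13, 4) -> h(4, 1) -> h(1, 0) -> 1

Answer: 1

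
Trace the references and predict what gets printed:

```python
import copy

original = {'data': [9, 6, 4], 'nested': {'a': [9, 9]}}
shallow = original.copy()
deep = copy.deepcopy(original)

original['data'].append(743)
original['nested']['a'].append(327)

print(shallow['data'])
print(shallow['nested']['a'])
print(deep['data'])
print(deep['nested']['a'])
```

Key concept: comparing shallow vs deep copy.
Step by step:
`original = {'data': [9, 6, 4], 'nested': {'a': [9, 9]}}` → original = {'data': [9, 6, 4], 'nested': {'a': [9, 9]}}
`shallow = original.copy()` → shallow = {'data': [9, 6, 4], 'nested': {'a': [9, 9]}}
`deep = copy.deepcopy(original)` → deep = {'data': [9, 6, 4], 'nested': {'a': [9, 9]}}
`original['data'].append(743)` → original = {'data': [9, 6, 4, 743], 'nested': {'a': [9, 9]}}; shallow = {'data': [9, 6, 4, 743], 'nested': {'a': [9, 9]}}
`original['nested']['a'].append(327)` → original = {'data': [9, 6, 4, 743], 'nested': {'a': [9, 9, 327]}}; shallow = {'data': [9, 6, 4, 743], 'nested': {'a': [9, 9, 327]}}
`print(shallow['data'])` → prints [9, 6, 4, 743]
`print(shallow['nested']['a'])` → prints [9, 9, 327]
`print(deep['data'])` → prints [9, 6, 4]
`print(deep['nested']['a'])` → prints [9, 9]

Answer:
[9, 6, 4, 743]
[9, 9, 327]
[9, 6, 4]
[9, 9]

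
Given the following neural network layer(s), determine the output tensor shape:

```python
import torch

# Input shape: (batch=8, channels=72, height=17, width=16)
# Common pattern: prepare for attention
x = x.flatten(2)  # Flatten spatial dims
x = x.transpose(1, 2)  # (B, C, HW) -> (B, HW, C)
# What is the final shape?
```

Input: (8, 72, 17, 16) -> after flatten(2): (8, 72, 272) -> Output: (8, 272, 72)

Answer: (8, 272, 72)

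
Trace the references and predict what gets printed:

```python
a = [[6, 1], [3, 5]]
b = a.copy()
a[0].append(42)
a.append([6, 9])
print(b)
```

Key concept: shallow copy with nested lists.
Step by step:
`a = [[6, 1], [3, 5]]` → a = [[6, 1], [3, 5]]
`b = a.copy()` → b = [[6, 1], [3, 5]]
`a[0].append(42)` → a = [[6, 1, 42], [3, 5]]; b = [[6, 1, 42], [3, 5]]
`a.append([6, 9])` → a = [[6, 1, 42], [3, 5], [6, 9]]
`print(b)` → prints [[6, 1, 42], [3, 5]]

Answer: [[6, 1, 42], [3, 5]]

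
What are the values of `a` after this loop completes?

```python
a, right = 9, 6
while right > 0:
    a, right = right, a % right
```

GCD of 9 and 6
`a` takes the values: 9 → 6 → 3

Answer: 3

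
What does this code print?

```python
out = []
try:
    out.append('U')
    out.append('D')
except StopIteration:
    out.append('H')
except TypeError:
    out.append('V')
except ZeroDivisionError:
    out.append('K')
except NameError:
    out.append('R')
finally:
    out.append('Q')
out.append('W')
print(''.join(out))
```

Execution trace: 'U' (try body) → 'D' (try body, no exception) → 'Q' (finally) → 'W' (after the try/except). Output: UDQW

Answer: UDQW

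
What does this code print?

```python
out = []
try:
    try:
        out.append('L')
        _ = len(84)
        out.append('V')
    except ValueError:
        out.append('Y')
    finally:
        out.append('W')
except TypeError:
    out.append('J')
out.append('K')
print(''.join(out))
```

Execution trace: 'L' (try body) → 'W' (finally) → 'J' (outer except TypeError) → 'K' (after the try/except). Output: LWJK

Answer: LWJK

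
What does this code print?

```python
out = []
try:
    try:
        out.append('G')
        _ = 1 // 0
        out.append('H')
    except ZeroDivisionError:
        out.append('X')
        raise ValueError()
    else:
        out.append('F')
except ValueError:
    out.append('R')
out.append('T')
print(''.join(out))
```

Execution trace: 'G' (try body) → 'X' (except ZeroDivisionError) → 'R' (outer except ValueError) → 'T' (after the try/except). Output: GXRT

Answer: GXRT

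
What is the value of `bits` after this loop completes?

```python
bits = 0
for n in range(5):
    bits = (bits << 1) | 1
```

Build 5 consecutive 1-bits: 0b11111
`bits` takes the values: 0 → 1 → 3 → 7 → 15 → 31

Answer: 31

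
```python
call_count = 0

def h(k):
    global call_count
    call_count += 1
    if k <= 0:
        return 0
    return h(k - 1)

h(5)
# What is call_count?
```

Linear recursion stepping by 1: 6 calls from k=5 down to ≤0.

Answer: 6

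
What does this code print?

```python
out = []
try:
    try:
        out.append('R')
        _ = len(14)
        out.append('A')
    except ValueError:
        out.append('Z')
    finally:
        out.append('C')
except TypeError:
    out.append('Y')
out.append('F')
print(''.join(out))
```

Execution trace: 'R' (try body) → 'C' (finally) → 'Y' (outer except TypeError) → 'F' (after the try/except). Output: RCYF

Answer: RCYF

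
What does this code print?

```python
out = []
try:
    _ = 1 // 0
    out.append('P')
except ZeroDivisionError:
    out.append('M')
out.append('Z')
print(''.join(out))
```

Execution trace: 'M' (except ZeroDivisionError) → 'Z' (after the try/except). Output: MZ

Answer: MZ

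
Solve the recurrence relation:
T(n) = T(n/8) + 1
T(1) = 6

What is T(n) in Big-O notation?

Each step divides n by 8 and adds 1. After log_8(n) steps we reach T(1)=6. So T(n) = 1·log_8(n) + 6 = O(log n).

Answer: O(log n)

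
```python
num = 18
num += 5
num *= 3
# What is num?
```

Trace:
`num = 18` → num = 18
`num += 5` → num = 23
`num *= 3` → num = 69
So num = 69

Answer: 69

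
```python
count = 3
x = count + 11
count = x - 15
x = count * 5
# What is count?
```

Trace:
`count = 3` → count = 3
`x = count + 11` → x = 14
`count = x - 15` → count = -1
`x = count * 5` → x = -5
So count = -1

Answer: -1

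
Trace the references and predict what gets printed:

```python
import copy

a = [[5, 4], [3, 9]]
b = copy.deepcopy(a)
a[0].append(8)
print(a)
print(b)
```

Key concept: deep copy is fully independent.
Step by step:
`a = [[5, 4], [3, 9]]` → a = [[5, 4], [3, 9]]
`b = copy.deepcopy(a)` → b = [[5, 4], [3, 9]]
`a[0].append(8)` → a = [[5, 4, 8], [3, 9]]
`print(a)` → prints [[5, 4, 8], [3, 9]]
`print(b)` → prints [[5, 4], [3, 9]]

Answer:
[[5, 4, 8], [3, 9]]
[[5, 4], [3, 9]]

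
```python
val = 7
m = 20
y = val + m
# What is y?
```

Trace:
`val = 7` → val = 7
`m = 20` → m = 20
`y = val + m` → y = 27
So y = 27

Answer: 27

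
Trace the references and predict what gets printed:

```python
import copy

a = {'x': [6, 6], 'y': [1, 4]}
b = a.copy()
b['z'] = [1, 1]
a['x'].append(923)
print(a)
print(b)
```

Key concept: shallow copy of dict with mutable values.
Step by step:
`a = {'x': [6, 6], 'y': [1, 4]}` → a = {'x': [6, 6], 'y': [1, 4]}
`b = a.copy()` → b = {'x': [6, 6], 'y': [1, 4]}
`b['z'] = [1, 1]` → b = {'x': [6, 6], 'y': [1, 4], 'z': [1, 1]}
`a['x'].append(923)` → a = {'x': [6, 6, 923], 'y': [1, 4]}; b = {'x': [6, 6, 923], 'y': [1, 4], 'z': [1, 1]}
`print(a)` → prints {'x': [6, 6, 923], 'y': [1, 4]}
`print(b)` → prints {'x': [6, 6, 923], 'y': [1, 4], 'z': [1, 1]}

Answer:
{'x': [6, 6, 923], 'y': [1, 4]}
{'x': [6, 6, 923], 'y': [1, 4], 'z': [1, 1]}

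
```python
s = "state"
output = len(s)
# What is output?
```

Trace:
`s = "state"` → s = 'state'
`output = len(s)` → output = 5
So output = 5

Answer: 5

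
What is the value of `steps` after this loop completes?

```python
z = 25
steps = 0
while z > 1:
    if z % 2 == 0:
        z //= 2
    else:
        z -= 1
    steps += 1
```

Steps to reduce 25 to 1
`steps` takes the values: 0 → 1 → 2 → 3 → 4 → 5 → 6

Answer: 6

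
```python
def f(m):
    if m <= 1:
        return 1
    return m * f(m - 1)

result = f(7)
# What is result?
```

f(7) = 7 * 6 * 5 * 4 * 3 * 2 * 1 = 5040

Answer: 5040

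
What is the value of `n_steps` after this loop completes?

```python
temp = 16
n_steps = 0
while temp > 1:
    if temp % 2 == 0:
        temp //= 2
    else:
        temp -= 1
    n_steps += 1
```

Steps to reduce 16 to 1
`n_steps` takes the values: 0 → 1 → 2 → 3 → 4

Answer: 4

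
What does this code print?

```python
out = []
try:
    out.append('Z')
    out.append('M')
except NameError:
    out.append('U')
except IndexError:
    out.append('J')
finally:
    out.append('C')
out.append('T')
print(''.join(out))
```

Execution trace: 'Z' (try body) → 'M' (try body, no exception) → 'C' (finally) → 'T' (after the try/except). Output: ZMCT

Answer: ZMCT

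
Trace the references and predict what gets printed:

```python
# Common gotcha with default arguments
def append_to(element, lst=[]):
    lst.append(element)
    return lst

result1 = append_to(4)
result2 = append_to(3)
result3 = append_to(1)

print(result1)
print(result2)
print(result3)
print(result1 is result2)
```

Key concept: mutable default argument gotcha.
Step by step:
`result1 = append_to(4)` → result1 = [4]
`result2 = append_to(3)` → result1 = [4, 3] (same object as result2); result2 = [4, 3] (same object as result1)
`result3 = append_to(1)` → result1 = [4, 3, 1] (same object as result2, result3); result2 = [4, 3, 1] (same object as result1, result3); result3 = [4, 3, 1] (same object as result1, result2)
`print(result1)` → prints [4, 3, 1]
`print(result2)` → prints [4, 3, 1]
`print(result3)` → prints [4, 3, 1]
`print(result1 is result2)` → prints True

Answer:
[4, 3, 1]
[4, 3, 1]
[4, 3, 1]
True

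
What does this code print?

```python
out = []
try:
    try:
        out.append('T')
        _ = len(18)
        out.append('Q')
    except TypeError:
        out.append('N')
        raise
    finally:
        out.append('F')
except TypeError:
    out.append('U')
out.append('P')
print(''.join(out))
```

Execution trace: 'T' (inner try body) → 'N' (inner except TypeError) → 'F' (inner finally) → 'U' (outer except TypeError) → 'P' (after the try/except). Output: TNFUP

Answer: TNFUP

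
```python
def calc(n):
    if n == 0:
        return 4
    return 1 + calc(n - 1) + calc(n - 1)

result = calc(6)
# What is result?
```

calc(n) = 1 + 2·calc(n-1), calc(0)=4. Closed form: (4+1)·2^6 - 1 = 319.

Answer: 319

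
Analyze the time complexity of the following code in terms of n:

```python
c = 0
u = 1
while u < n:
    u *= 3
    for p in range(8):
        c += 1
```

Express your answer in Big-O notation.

Each loop level contributes: log n × 1. Multiplying the contributions gives O(log n).

Answer: O(log n)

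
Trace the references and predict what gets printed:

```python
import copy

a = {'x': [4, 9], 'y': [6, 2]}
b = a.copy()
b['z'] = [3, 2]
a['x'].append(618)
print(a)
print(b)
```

Key concept: shallow copy of dict with mutable values.
Step by step:
`a = {'x': [4, 9], 'y': [6, 2]}` → a = {'x': [4, 9], 'y': [6, 2]}
`b = a.copy()` → b = {'x': [4, 9], 'y': [6, 2]}
`b['z'] = [3, 2]` → b = {'x': [4, 9], 'y': [6, 2], 'z': [3, 2]}
`a['x'].append(618)` → a = {'x': [4, 9, 618], 'y': [6, 2]}; b = {'x': [4, 9, 618], 'y': [6, 2], 'z': [3, 2]}
`print(a)` → prints {'x': [4, 9, 618], 'y': [6, 2]}
`print(b)` → prints {'x': [4, 9, 618], 'y': [6, 2], 'z': [3, 2]}

Answer:
{'x': [4, 9, 618], 'y': [6, 2]}
{'x': [4, 9, 618], 'y': [6, 2], 'z': [3, 2]}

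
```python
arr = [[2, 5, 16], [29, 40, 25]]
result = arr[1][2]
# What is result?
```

Trace:
`arr = [[2, 5, 16], [29, 40, 25]]` → arr = [[2, 5, 16], [29, 40, 25]]
`result = arr[1][2]` → result = 25
So result = 25

Answer: 25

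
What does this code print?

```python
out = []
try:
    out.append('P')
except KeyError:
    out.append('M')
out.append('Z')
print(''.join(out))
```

Execution trace: 'P' (try body, no exception) → 'Z' (after the try/except). Output: PZ

Answer: PZ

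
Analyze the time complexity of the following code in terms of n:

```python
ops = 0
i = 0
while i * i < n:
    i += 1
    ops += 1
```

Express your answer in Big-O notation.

Each loop level contributes: √n. Multiplying the contributions gives O(√n).

Answer: O(√n)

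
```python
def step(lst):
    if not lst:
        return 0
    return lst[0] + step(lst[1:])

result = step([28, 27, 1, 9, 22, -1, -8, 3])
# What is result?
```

28 + 27 + 1 + 9 + 22 + (-1) + (-8) + 3 + 0 = 81

Answer: 81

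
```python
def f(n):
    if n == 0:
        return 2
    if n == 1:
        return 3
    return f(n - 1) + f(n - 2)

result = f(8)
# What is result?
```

Build up from base cases: f(0)=2, f(1)=3, f(2)=5, f(3)=8, f(4)=13, f(5)=21, f(6)=34, ..., f(8)=89

Answer: 89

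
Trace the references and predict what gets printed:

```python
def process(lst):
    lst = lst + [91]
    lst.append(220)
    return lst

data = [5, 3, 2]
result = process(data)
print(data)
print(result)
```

Key concept: rebinding parameter vs mutation.
Step by step:
`data = [5, 3, 2]` → data = [5, 3, 2]
`result = process(data)` → result = [5, 3, 2, 91, 220]
`print(data)` → prints [5, 3, 2]
`print(result)` → prints [5, 3, 2, 91, 220]

Answer:
[5, 3, 2]
[5, 3, 2, 91, 220]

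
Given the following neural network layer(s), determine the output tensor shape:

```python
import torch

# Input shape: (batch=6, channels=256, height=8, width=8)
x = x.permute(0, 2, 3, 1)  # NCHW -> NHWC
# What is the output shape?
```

Input: (6, 256, 8, 8) -> Output: (6, 8, 8, 256)

Answer: (6, 8, 8, 256)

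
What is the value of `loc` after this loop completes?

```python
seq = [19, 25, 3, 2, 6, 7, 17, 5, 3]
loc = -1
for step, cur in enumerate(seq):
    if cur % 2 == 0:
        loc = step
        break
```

First even number index in [19, 25, 3, 2, 6, 7, 17, 5, 3]
`loc` takes the values: -1 → 3

Answer: 3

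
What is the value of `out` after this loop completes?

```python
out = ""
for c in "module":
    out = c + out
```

Reverse 'module'
`out` takes the values: "" → "m" → "om" → "dom" → "udom" → "ludom" → "eludom"

Answer: "eludom"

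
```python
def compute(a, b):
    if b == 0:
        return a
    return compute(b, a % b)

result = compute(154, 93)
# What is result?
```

compute(154, 93) -> compute(93, 61) -> compute(61, 32) -> compute(32, 29) -> compute(29, 3) -> compute(3, 2) -> compute(2, 1) -> compute(1, 0) -> 1

Answer: 1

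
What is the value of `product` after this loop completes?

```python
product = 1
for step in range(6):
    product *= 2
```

2^6 = 64
`product` takes the values: 1 → 2 → 4 → 8 → 16 → 32 → 64

Answer: 64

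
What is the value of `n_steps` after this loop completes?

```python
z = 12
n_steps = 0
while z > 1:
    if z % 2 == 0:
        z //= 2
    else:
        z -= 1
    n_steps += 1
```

Steps to reduce 12 to 1
`n_steps` takes the values: 0 → 1 → 2 → 3 → 4

Answer: 4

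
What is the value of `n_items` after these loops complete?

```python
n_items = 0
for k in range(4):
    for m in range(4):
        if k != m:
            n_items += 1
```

4² - 4 (exclude diagonal)
`n_items` takes the values: 0 → 1 → 2 → 3 → 4 → 5 → 6 → 7 → 8 → 9 → 10 → 11 → 12

Answer: 12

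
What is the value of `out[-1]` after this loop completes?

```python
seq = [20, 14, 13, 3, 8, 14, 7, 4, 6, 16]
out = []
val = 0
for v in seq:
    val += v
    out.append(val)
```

Cumulative sum ends at 105
`out` takes the values: [] → [20] → [20, 34] → [20, 34, 47] → [20, 34, 47, 50] → [20, 34, 47, 50, 58] → [20, 34, 47, 50, 58, 72] → [20, 34, 47, 50, 58, 72, 79] → [20, 34, 47, 50, 58, 72, 79, 83] → [20, 34, 47, 50, 58, 72, 79, 83, 89] → [20, 34, 47, 50, 58, 72, 79, 83, 89, 105]
So `out[-1]` = 105

Answer: 105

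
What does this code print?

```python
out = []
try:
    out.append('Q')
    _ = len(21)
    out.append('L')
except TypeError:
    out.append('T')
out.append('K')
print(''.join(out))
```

Execution trace: 'Q' (try body) → 'T' (except TypeError) → 'K' (after the try/except). Output: QTK

Answer: QTK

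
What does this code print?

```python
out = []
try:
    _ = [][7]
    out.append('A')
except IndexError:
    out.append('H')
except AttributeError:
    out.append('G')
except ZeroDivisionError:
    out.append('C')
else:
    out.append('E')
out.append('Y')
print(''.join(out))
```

Execution trace: 'H' (except IndexError) → 'Y' (after the try/except). Output: HY

Answer: HY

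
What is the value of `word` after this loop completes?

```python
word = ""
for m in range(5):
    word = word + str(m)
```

Concatenate digits 0 to 4
`word` takes the values: "" → "0" → "01" → "012" → "0123" → "01234"

Answer: "01234"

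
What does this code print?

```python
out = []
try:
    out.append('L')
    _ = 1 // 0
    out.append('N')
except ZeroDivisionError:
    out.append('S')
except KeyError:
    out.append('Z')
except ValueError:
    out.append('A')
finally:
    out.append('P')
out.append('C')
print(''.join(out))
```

Execution trace: 'L' (try body) → 'S' (except ZeroDivisionError) → 'P' (finally) → 'C' (after the try/except). Output: LSPC

Answer: LSPC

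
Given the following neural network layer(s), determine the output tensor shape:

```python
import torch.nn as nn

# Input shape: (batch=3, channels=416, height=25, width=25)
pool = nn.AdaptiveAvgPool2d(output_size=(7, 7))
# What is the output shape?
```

Input: (3, 416, 25, 25) -> Output: (3, 416, 7, 7)

Answer: (3, 416, 7, 7)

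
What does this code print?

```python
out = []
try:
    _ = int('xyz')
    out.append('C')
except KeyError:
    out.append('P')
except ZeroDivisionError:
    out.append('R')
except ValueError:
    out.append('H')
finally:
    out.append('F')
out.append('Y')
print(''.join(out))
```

Execution trace: 'H' (except ValueError) → 'F' (finally) → 'Y' (after the try/except). Output: HFY

Answer: HFY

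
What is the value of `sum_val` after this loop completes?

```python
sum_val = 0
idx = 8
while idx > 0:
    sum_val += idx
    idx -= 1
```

Sum 8 down to 1
`sum_val` takes the values: 0 → 8 → 15 → 21 → 26 → 30 → 33 → 35 → 36

Answer: 36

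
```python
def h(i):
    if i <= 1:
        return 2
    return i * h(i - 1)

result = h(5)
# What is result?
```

h(5) = 5 * 4 * 3 * 2 * 2 = 240

Answer: 240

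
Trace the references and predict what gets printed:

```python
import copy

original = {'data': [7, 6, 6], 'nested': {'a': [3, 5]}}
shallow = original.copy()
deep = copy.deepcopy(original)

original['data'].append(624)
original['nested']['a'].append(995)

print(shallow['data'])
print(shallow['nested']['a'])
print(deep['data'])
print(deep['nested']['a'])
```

Key concept: comparing shallow vs deep copy.
Step by step:
`original = {'data': [7, 6, 6], 'nested': {'a': [3, 5]}}` → original = {'data': [7, 6, 6], 'nested': {'a': [3, 5]}}
`shallow = original.copy()` → shallow = {'data': [7, 6, 6], 'nested': {'a': [3, 5]}}
`deep = copy.deepcopy(original)` → deep = {'data': [7, 6, 6], 'nested': {'a': [3, 5]}}
`original['data'].append(624)` → original = {'data': [7, 6, 6, 624], 'nested': {'a': [3, 5]}}; shallow = {'data': [7, 6, 6, 624], 'nested': {'a': [3, 5]}}
`original['nested']['a'].append(995)` → original = {'data': [7, 6, 6, 624], 'nested': {'a': [3, 5, 995]}}; shallow = {'data': [7, 6, 6, 624], 'nested': {'a': [3, 5, 995]}}
`print(shallow['data'])` → prints [7, 6, 6, 624]
`print(shallow['nested']['a'])` → prints [3, 5, 995]
`print(deep['data'])` → prints [7, 6, 6]
`print(deep['nested']['a'])` → prints [3, 5]

Answer:
[7, 6, 6, 624]
[3, 5, 995]
[7, 6, 6]
[3, 5]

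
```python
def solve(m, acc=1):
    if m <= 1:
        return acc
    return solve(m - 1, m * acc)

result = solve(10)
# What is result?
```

Accumulator trace (n, acc): (10, 1) -> (9, 10) -> (8, 90) -> (7, 720) -> (6, 5040) -> (5, 30240) -> (4, 151200) -> (3, 604800) -> (2, 1814400) -> (1, 3628800) -> return 3628800

Answer: 3628800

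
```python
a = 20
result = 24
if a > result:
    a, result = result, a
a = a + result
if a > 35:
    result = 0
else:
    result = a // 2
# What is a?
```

Trace:
`a = 20` → a = 20
`result = 24` → result = 24
`if a > result: ...` → a > result is False → no variable changes
`a = a + result` → a = 44
`if a > 35: ...` → a > 35 is True → result = 0
So a = 44

Answer: 44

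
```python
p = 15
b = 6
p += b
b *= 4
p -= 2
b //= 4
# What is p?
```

Trace:
`p = 15` → p = 15
`b = 6` → b = 6
`p += b` → p = 21
`b *= 4` → b = 24
`p -= 2` → p = 19
`b //= 4` → b = 6
So p = 19

Answer: 19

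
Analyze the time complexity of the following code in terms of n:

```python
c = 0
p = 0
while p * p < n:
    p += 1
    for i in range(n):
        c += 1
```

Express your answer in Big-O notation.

Each loop level contributes: √n × n. Multiplying the contributions gives O(n√n).

Answer: O(n√n)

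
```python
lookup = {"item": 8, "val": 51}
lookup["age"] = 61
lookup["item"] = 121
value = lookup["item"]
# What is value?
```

Trace:
`lookup = {"item": 8, "val": 51}` → lookup = {'item': 8, 'val': 51}
`lookup["age"] = 61` → lookup = {'item': 8, 'val': 51, 'age': 61}
`lookup["item"] = 121` → lookup = {'item': 121, 'val': 51, 'age': 61}
`value = lookup["item"]` → value = 121
So value = 121

Answer: 121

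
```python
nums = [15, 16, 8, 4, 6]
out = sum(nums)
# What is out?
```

Trace:
`nums = [15, 16, 8, 4, 6]` → nums = [15, 16, 8, 4, 6]
`out = sum(nums)` → out = 49
So out = 49

Answer: 49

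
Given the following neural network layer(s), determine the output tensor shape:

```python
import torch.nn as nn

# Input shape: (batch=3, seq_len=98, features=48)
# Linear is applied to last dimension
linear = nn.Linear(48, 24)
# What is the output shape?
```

Input: (3, 98, 48) -> Output: (3, 98, 24)

Answer: (3, 98, 24)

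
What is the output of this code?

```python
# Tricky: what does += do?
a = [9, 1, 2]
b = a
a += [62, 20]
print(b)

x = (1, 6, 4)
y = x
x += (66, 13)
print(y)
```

Key concept: += behavior differs for mutable vs immutable.
Step by step:
`a = [9, 1, 2]` → a = [9, 1, 2]
`b = a` → b = [9, 1, 2] (same object as a)
`a += [62, 20]` → a = [9, 1, 2, 62, 20] (same object as b); b = [9, 1, 2, 62, 20] (same object as a)
`print(b)` → prints [9, 1, 2, 62, 20]
`x = (1, 6, 4)` → x = (1, 6, 4)
`y = x` → y = (1, 6, 4)
`x += (66, 13)` → x = (1, 6, 4, 66, 13)
`print(y)` → prints (1, 6, 4)

Answer:
[9, 1, 2, 62, 20]
(1, 6, 4)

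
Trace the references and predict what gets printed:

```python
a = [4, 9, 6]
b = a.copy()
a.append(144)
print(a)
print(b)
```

Key concept: list.copy() creates independent copy.
Step by step:
`a = [4, 9, 6]` → a = [4, 9, 6]
`b = a.copy()` → b = [4, 9, 6]
`a.append(144)` → a = [4, 9, 6, 144]
`print(a)` → prints [4, 9, 6, 144]
`print(b)` → prints [4, 9, 6]

Answer:
[4, 9, 6, 144]
[4, 9, 6]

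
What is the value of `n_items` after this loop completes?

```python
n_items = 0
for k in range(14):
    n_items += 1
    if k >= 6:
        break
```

Loop breaks when k reaches 6, n_items is 7
`n_items` takes the values: 0 → 1 → 2 → 3 → 4 → 5 → 6 → 7

Answer: 7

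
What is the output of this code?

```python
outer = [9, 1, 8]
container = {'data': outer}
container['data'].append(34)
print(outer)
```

Key concept: dict holds reference to list.
Step by step:
`outer = [9, 1, 8]` → outer = [9, 1, 8]
`container = {'data': outer}` → container = {'data': [9, 1, 8]}
`container['data'].append(34)` → outer = [9, 1, 8, 34]; container = {'data': [9, 1, 8, 34]}
`print(outer)` → prints [9, 1, 8, 34]

Answer: [9, 1, 8, 34]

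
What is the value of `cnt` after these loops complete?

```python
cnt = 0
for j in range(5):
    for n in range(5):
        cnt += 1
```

5 * 5 = 25
`cnt` takes the values: 0 → 1 → 2 → 3 → 4 → 5 → 6 → 7 → 8 → 9 → 10 → 11 → 12 → 13 → 14 → 15 → 16 → 17 → 18 → 19 → 20 → 21 → 22 → 23 → 24 → 25

Answer: 25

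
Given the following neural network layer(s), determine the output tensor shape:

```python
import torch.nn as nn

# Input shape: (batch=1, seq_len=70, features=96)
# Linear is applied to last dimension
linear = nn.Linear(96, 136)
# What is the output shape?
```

Input: (1, 70, 96) -> Output: (1, 70, 136)

Answer: (1, 70, 136)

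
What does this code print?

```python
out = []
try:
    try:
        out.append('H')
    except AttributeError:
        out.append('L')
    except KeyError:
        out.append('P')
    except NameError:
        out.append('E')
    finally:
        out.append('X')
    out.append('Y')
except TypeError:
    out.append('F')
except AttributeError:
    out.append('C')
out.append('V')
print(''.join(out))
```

Execution trace: 'H' (inner try body, no exception) → 'X' (inner finally) → 'Y' (try body, no exception) → 'V' (after the try/except). Output: HXYV

Answer: HXYV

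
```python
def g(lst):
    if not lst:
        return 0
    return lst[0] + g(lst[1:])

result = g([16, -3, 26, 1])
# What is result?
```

16 + (-3) + 26 + 1 + 0 = 40

Answer: 40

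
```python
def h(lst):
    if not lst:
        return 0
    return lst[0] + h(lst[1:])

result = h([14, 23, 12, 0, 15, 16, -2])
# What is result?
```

14 + 23 + 12 + 0 + 15 + 16 + (-2) + 0 = 78

Answer: 78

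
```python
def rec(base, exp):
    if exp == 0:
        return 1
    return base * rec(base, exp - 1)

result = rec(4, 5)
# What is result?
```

rec(4, 5) = 4 * 4 * 4 * 4 * 4 = 1024

Answer: 1024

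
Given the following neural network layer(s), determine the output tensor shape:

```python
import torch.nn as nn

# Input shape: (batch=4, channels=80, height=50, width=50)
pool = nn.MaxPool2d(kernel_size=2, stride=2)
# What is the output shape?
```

Input: (4, 80, 50, 50) -> Output: (4, 80, 25, 25)

Answer: (4, 80, 25, 25)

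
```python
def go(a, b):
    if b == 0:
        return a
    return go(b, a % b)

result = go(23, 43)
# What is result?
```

go(23, 43) -> go(43, 23) -> go(23, 20) -> go(20, 3) -> go(3, 2) -> go(2, 1) -> go(1, 0) -> 1

Answer: 1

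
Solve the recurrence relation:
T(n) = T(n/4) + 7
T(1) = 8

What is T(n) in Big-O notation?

Each step divides n by 4 and adds 7. After log_4(n) steps we reach T(1)=8. So T(n) = 7·log_4(n) + 8 = O(log n).

Answer: O(log n)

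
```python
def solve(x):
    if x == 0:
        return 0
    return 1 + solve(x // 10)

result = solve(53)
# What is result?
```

Count of digits of 53: 2

Answer: 2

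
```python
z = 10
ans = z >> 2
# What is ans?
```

Trace:
`z = 10` → z = 10
`ans = z >> 2` → ans = 2
So ans = 2

Answer: 2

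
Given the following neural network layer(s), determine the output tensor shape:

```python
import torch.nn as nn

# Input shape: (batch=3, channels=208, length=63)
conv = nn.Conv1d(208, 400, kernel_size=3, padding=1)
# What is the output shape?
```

Input: (3, 208, 63) -> Output: (3, 400, 63)

Answer: (3, 400, 63)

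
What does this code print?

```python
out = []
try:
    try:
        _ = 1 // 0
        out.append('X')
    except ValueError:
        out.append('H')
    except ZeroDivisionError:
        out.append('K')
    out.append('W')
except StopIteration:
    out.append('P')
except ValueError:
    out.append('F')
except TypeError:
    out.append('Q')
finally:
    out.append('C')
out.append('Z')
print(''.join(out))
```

Execution trace: 'K' (inner except ZeroDivisionError) → 'W' (try body, no exception) → 'C' (finally) → 'Z' (after the try/except). Output: KWCZ

Answer: KWCZ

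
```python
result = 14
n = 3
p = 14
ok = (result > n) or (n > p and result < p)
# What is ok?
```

Trace:
`result = 14` → result = 14
`n = 3` → n = 3
`p = 14` → p = 14
`ok = (result > n) or (n > p and result < p)` → ok = True
So ok = True

Answer: True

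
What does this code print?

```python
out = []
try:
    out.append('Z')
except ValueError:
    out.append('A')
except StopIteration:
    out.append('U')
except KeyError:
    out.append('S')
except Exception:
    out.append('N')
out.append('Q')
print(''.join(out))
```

Execution trace: 'Z' (try body, no exception) → 'Q' (after the try/except). Output: ZQ

Answer: ZQ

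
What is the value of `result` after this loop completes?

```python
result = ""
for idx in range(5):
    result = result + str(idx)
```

Concatenate digits 0 to 4
`result` takes the values: "" → "0" → "01" → "012" → "0123" → "01234"

Answer: "01234"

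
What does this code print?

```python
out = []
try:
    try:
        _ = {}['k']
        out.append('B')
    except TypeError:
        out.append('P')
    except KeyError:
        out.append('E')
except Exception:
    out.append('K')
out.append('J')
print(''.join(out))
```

Execution trace: 'E' (inner except KeyError) → 'J' (after the try/except). Output: EJ

Answer: EJ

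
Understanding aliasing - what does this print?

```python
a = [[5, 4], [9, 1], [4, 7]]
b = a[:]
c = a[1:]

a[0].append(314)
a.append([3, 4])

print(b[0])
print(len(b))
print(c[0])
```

Key concept: slice with nested mutation.
Step by step:
`a = [[5, 4], [9, 1], [4, 7]]` → a = [[5, 4], [9, 1], [4, 7]]
`b = a[:]` → b = [[5, 4], [9, 1], [4, 7]]
`c = a[1:]` → c = [[9, 1], [4, 7]]
`a[0].append(314)` → a = [[5, 4, 314], [9, 1], [4, 7]]; b = [[5, 4, 314], [9, 1], [4, 7]]
`a.append([3, 4])` → a = [[5, 4, 314], [9, 1], [4, 7], [3, 4]]
`print(b[0])` → prints [5, 4, 314]
`print(len(b))` → prints 3
`print(c[0])` → prints [9, 1]

Answer:
[5, 4, 314]
3
[9, 1]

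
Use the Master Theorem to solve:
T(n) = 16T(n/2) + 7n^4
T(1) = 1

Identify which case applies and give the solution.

a=16, b=2, f(n)=7n^4. log_2(16) = 4. Since c=4 = 4, Case 2 applies: T(n) = Θ(n^log_b(a) · log n) = O(n^4 log n).

Answer: O(n^4 log n) - Case 2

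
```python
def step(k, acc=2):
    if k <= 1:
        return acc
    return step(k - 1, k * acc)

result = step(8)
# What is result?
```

Accumulator trace (n, acc): (8, 2) -> (7, 16) -> (6, 112) -> (5, 672) -> (4, 3360) -> (3, 13440) -> (2, 40320) -> (1, 80640) -> return 80640

Answer: 80640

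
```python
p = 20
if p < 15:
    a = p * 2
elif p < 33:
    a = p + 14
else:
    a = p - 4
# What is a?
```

Trace:
`p = 20` → p = 20
`if p < 15: ...` → p < 15 is False, p < 33 is True → a = 34
So a = 34

Answer: 34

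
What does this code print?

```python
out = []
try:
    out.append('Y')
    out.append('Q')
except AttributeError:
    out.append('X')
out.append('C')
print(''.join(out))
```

Execution trace: 'Y' (try body) → 'Q' (try body, no exception) → 'C' (after the try/except). Output: YQC

Answer: YQC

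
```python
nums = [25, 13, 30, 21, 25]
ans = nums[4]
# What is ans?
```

Trace:
`nums = [25, 13, 30, 21, 25]` → nums = [25, 13, 30, 21, 25]
`ans = nums[4]` → ans = 25
So ans = 25

Answer: 25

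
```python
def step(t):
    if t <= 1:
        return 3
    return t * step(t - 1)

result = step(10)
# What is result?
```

step(10) = 10 * 9 * 8 * 7 * 6 * 5 * 4 * 3 * 2 * 3 = 10886400

Answer: 10886400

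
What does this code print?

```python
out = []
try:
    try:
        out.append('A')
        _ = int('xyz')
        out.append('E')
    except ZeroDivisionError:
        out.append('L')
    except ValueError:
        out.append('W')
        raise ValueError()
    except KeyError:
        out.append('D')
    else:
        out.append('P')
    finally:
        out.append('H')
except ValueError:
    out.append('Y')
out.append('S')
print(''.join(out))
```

Execution trace: 'A' (inner try body) → 'W' (inner except ValueError) → 'H' (inner finally) → 'Y' (outer except ValueError) → 'S' (after the try/except). Output: AWHYS

Answer: AWHYS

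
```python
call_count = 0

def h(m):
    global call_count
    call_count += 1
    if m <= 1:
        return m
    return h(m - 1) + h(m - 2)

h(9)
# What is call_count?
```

Calls(m) = 1 + Calls(m-1) + Calls(m-2); Calls(0)=Calls(1)=1. For m=9 this gives 109.

Answer: 109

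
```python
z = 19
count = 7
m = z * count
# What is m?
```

Trace:
`z = 19` → z = 19
`count = 7` → count = 7
`m = z * count` → m = 133
So m = 133

Answer: 133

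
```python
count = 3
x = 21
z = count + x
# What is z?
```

Trace:
`count = 3` → count = 3
`x = 21` → x = 21
`z = count + x` → z = 24
So z = 24

Answer: 24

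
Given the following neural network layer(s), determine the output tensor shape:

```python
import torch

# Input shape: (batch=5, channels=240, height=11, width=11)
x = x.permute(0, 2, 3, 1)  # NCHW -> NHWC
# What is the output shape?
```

Input: (5, 240, 11, 11) -> Output: (5, 11, 11, 240)

Answer: (5, 11, 11, 240)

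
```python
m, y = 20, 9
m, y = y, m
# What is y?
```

Trace:
`m, y = 20, 9` → m = 20; y = 9
`m, y = y, m` → m = 9; y = 20
So y = 20

Answer: 20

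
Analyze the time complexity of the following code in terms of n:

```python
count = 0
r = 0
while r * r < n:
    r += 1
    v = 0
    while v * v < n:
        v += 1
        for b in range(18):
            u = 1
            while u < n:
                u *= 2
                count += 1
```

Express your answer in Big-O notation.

Each loop level contributes: √n × √n × 1 × log n. Multiplying the contributions gives O(n log n).

Answer: O(n log n)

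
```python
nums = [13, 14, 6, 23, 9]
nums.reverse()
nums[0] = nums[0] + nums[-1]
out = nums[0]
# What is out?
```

Trace:
`nums = [13, 14, 6, 23, 9]` → nums = [13, 14, 6, 23, 9]
`nums.reverse()` → nums = [9, 23, 6, 14, 13]
`nums[0] = nums[0] + nums[-1]` → nums = [22, 23, 6, 14, 13]
`out = nums[0]` → out = 22
So out = 22

Answer: 22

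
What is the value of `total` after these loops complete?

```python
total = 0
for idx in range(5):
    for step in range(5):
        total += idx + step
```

Sum of all idx+step for idx,step in 5x5
`total` takes the values: 0 → 1 → 3 → 6 → 10 → 11 → 13 → 16 → 20 → 25 → 27 → 30 → 34 → 39 → 45 → 48 → 52 → 57 → 63 → 70 → 74 → 79 → 85 → 92 → 100

Answer: 100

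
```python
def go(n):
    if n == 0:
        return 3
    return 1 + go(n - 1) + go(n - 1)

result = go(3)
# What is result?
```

go(n) = 1 + 2·go(n-1), go(0)=3. Closed form: (3+1)·2^3 - 1 = 31.

Answer: 31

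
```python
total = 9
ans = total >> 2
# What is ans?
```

Trace:
`total = 9` → total = 9
`ans = total >> 2` → ans = 2
So ans = 2

Answer: 2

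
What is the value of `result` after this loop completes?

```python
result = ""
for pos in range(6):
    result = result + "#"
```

Repeat '#' 6 times
`result` takes the values: "" → "#" → "##" → "###" → "####" → "#####" → "######"

Answer: "######"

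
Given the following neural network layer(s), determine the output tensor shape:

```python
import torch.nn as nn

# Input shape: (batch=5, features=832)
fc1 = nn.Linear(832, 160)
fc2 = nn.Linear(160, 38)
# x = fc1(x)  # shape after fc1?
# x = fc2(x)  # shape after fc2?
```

Input: (5, 832) -> after fc1: (5, 160) -> Output: (5, 38)

Answer: (5, 38)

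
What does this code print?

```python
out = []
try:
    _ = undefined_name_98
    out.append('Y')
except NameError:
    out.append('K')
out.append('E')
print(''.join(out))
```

Execution trace: 'K' (except NameError) → 'E' (after the try/except). Output: KE

Answer: KE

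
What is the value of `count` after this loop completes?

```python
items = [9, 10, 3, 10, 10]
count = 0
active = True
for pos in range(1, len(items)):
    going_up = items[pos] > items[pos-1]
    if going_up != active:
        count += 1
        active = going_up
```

Count direction changes in [9, 10, 3, 10, 10]
`count` takes the values: 0 → 1 → 2 → 3

Answer: 3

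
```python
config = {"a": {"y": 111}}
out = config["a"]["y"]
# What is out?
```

Trace:
`config = {"a": {"y": 111}}` → config = {'a': {'y': 111}}
`out = config["a"]["y"]` → out = 111
So out = 111

Answer: 111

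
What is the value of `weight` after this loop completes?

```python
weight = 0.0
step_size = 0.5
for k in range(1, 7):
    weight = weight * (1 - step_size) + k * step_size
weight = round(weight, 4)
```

Moving average with lr=0.5
`weight` takes the values: 0.0 → 0.5 → 1.25 → 2.125 → 3.0625 → 4.03125 → 5.015625 → 5.0156

Answer: 5.0156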